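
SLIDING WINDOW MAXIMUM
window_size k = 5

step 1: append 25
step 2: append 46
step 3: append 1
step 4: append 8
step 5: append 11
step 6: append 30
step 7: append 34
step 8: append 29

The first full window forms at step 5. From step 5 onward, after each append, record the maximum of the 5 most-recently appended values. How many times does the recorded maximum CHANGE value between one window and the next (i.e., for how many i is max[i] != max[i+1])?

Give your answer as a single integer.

Answer: 1

Derivation:
step 1: append 25 -> window=[25] (not full yet)
step 2: append 46 -> window=[25, 46] (not full yet)
step 3: append 1 -> window=[25, 46, 1] (not full yet)
step 4: append 8 -> window=[25, 46, 1, 8] (not full yet)
step 5: append 11 -> window=[25, 46, 1, 8, 11] -> max=46
step 6: append 30 -> window=[46, 1, 8, 11, 30] -> max=46
step 7: append 34 -> window=[1, 8, 11, 30, 34] -> max=34
step 8: append 29 -> window=[8, 11, 30, 34, 29] -> max=34
Recorded maximums: 46 46 34 34
Changes between consecutive maximums: 1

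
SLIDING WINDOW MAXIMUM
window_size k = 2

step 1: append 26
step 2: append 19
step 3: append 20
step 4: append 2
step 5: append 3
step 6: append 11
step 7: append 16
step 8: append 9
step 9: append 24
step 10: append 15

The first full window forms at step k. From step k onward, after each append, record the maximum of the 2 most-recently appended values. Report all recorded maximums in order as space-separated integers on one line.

Answer: 26 20 20 3 11 16 16 24 24

Derivation:
step 1: append 26 -> window=[26] (not full yet)
step 2: append 19 -> window=[26, 19] -> max=26
step 3: append 20 -> window=[19, 20] -> max=20
step 4: append 2 -> window=[20, 2] -> max=20
step 5: append 3 -> window=[2, 3] -> max=3
step 6: append 11 -> window=[3, 11] -> max=11
step 7: append 16 -> window=[11, 16] -> max=16
step 8: append 9 -> window=[16, 9] -> max=16
step 9: append 24 -> window=[9, 24] -> max=24
step 10: append 15 -> window=[24, 15] -> max=24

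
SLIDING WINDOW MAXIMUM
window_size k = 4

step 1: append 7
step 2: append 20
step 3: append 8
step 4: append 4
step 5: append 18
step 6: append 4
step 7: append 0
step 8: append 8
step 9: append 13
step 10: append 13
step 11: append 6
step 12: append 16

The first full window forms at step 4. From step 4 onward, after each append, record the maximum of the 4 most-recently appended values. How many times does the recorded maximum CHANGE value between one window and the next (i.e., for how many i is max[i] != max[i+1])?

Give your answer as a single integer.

Answer: 3

Derivation:
step 1: append 7 -> window=[7] (not full yet)
step 2: append 20 -> window=[7, 20] (not full yet)
step 3: append 8 -> window=[7, 20, 8] (not full yet)
step 4: append 4 -> window=[7, 20, 8, 4] -> max=20
step 5: append 18 -> window=[20, 8, 4, 18] -> max=20
step 6: append 4 -> window=[8, 4, 18, 4] -> max=18
step 7: append 0 -> window=[4, 18, 4, 0] -> max=18
step 8: append 8 -> window=[18, 4, 0, 8] -> max=18
step 9: append 13 -> window=[4, 0, 8, 13] -> max=13
step 10: append 13 -> window=[0, 8, 13, 13] -> max=13
step 11: append 6 -> window=[8, 13, 13, 6] -> max=13
step 12: append 16 -> window=[13, 13, 6, 16] -> max=16
Recorded maximums: 20 20 18 18 18 13 13 13 16
Changes between consecutive maximums: 3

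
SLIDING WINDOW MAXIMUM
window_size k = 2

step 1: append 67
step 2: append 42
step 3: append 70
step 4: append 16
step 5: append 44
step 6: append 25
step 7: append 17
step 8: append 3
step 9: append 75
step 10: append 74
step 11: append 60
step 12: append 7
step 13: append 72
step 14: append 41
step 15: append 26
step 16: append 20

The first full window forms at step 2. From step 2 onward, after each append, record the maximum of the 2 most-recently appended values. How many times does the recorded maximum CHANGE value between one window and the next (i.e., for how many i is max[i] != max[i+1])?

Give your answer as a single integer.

step 1: append 67 -> window=[67] (not full yet)
step 2: append 42 -> window=[67, 42] -> max=67
step 3: append 70 -> window=[42, 70] -> max=70
step 4: append 16 -> window=[70, 16] -> max=70
step 5: append 44 -> window=[16, 44] -> max=44
step 6: append 25 -> window=[44, 25] -> max=44
step 7: append 17 -> window=[25, 17] -> max=25
step 8: append 3 -> window=[17, 3] -> max=17
step 9: append 75 -> window=[3, 75] -> max=75
step 10: append 74 -> window=[75, 74] -> max=75
step 11: append 60 -> window=[74, 60] -> max=74
step 12: append 7 -> window=[60, 7] -> max=60
step 13: append 72 -> window=[7, 72] -> max=72
step 14: append 41 -> window=[72, 41] -> max=72
step 15: append 26 -> window=[41, 26] -> max=41
step 16: append 20 -> window=[26, 20] -> max=26
Recorded maximums: 67 70 70 44 44 25 17 75 75 74 60 72 72 41 26
Changes between consecutive maximums: 10

Answer: 10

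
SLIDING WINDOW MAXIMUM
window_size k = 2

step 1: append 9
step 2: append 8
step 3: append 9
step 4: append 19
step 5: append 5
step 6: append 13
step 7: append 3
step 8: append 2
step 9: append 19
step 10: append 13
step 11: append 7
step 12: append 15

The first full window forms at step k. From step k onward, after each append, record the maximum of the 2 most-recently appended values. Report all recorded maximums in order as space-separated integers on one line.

step 1: append 9 -> window=[9] (not full yet)
step 2: append 8 -> window=[9, 8] -> max=9
step 3: append 9 -> window=[8, 9] -> max=9
step 4: append 19 -> window=[9, 19] -> max=19
step 5: append 5 -> window=[19, 5] -> max=19
step 6: append 13 -> window=[5, 13] -> max=13
step 7: append 3 -> window=[13, 3] -> max=13
step 8: append 2 -> window=[3, 2] -> max=3
step 9: append 19 -> window=[2, 19] -> max=19
step 10: append 13 -> window=[19, 13] -> max=19
step 11: append 7 -> window=[13, 7] -> max=13
step 12: append 15 -> window=[7, 15] -> max=15

Answer: 9 9 19 19 13 13 3 19 19 13 15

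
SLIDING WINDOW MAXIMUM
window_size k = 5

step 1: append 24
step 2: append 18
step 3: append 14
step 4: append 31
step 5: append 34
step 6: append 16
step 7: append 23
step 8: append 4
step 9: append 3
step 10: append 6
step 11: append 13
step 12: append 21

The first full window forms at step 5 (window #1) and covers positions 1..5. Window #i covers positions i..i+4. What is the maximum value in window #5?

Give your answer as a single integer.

Answer: 34

Derivation:
step 1: append 24 -> window=[24] (not full yet)
step 2: append 18 -> window=[24, 18] (not full yet)
step 3: append 14 -> window=[24, 18, 14] (not full yet)
step 4: append 31 -> window=[24, 18, 14, 31] (not full yet)
step 5: append 34 -> window=[24, 18, 14, 31, 34] -> max=34
step 6: append 16 -> window=[18, 14, 31, 34, 16] -> max=34
step 7: append 23 -> window=[14, 31, 34, 16, 23] -> max=34
step 8: append 4 -> window=[31, 34, 16, 23, 4] -> max=34
step 9: append 3 -> window=[34, 16, 23, 4, 3] -> max=34
Window #5 max = 34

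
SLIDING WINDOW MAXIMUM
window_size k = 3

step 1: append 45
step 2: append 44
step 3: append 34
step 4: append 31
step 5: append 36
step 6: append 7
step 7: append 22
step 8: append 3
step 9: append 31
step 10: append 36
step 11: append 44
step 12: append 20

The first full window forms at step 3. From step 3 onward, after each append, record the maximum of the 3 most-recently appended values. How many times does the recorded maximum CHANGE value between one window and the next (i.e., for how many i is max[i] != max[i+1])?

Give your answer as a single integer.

step 1: append 45 -> window=[45] (not full yet)
step 2: append 44 -> window=[45, 44] (not full yet)
step 3: append 34 -> window=[45, 44, 34] -> max=45
step 4: append 31 -> window=[44, 34, 31] -> max=44
step 5: append 36 -> window=[34, 31, 36] -> max=36
step 6: append 7 -> window=[31, 36, 7] -> max=36
step 7: append 22 -> window=[36, 7, 22] -> max=36
step 8: append 3 -> window=[7, 22, 3] -> max=22
step 9: append 31 -> window=[22, 3, 31] -> max=31
step 10: append 36 -> window=[3, 31, 36] -> max=36
step 11: append 44 -> window=[31, 36, 44] -> max=44
step 12: append 20 -> window=[36, 44, 20] -> max=44
Recorded maximums: 45 44 36 36 36 22 31 36 44 44
Changes between consecutive maximums: 6

Answer: 6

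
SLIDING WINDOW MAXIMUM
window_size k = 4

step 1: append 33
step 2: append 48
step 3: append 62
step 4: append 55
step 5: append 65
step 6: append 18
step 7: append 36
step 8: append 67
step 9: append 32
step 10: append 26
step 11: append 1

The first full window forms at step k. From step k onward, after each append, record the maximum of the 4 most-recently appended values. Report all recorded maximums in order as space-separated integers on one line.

Answer: 62 65 65 65 67 67 67 67

Derivation:
step 1: append 33 -> window=[33] (not full yet)
step 2: append 48 -> window=[33, 48] (not full yet)
step 3: append 62 -> window=[33, 48, 62] (not full yet)
step 4: append 55 -> window=[33, 48, 62, 55] -> max=62
step 5: append 65 -> window=[48, 62, 55, 65] -> max=65
step 6: append 18 -> window=[62, 55, 65, 18] -> max=65
step 7: append 36 -> window=[55, 65, 18, 36] -> max=65
step 8: append 67 -> window=[65, 18, 36, 67] -> max=67
step 9: append 32 -> window=[18, 36, 67, 32] -> max=67
step 10: append 26 -> window=[36, 67, 32, 26] -> max=67
step 11: append 1 -> window=[67, 32, 26, 1] -> max=67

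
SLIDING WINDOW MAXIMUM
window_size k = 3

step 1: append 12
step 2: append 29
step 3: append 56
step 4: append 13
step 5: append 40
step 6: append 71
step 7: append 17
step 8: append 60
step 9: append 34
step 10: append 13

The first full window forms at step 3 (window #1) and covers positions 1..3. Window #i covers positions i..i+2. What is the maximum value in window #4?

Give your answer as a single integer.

step 1: append 12 -> window=[12] (not full yet)
step 2: append 29 -> window=[12, 29] (not full yet)
step 3: append 56 -> window=[12, 29, 56] -> max=56
step 4: append 13 -> window=[29, 56, 13] -> max=56
step 5: append 40 -> window=[56, 13, 40] -> max=56
step 6: append 71 -> window=[13, 40, 71] -> max=71
Window #4 max = 71

Answer: 71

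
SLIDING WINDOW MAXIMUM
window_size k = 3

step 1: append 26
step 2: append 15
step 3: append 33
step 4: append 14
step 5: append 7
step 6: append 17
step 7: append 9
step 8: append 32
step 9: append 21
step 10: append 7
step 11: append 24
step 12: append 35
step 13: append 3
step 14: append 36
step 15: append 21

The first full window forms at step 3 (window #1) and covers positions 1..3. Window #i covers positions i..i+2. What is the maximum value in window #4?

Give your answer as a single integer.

step 1: append 26 -> window=[26] (not full yet)
step 2: append 15 -> window=[26, 15] (not full yet)
step 3: append 33 -> window=[26, 15, 33] -> max=33
step 4: append 14 -> window=[15, 33, 14] -> max=33
step 5: append 7 -> window=[33, 14, 7] -> max=33
step 6: append 17 -> window=[14, 7, 17] -> max=17
Window #4 max = 17

Answer: 17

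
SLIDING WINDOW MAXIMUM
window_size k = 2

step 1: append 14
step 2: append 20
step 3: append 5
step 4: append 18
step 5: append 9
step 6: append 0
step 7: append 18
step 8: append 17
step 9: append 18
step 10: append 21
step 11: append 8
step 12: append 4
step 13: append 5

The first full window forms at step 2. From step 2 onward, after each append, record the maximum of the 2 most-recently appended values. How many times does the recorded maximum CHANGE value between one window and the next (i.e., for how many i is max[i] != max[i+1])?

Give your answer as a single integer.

Answer: 6

Derivation:
step 1: append 14 -> window=[14] (not full yet)
step 2: append 20 -> window=[14, 20] -> max=20
step 3: append 5 -> window=[20, 5] -> max=20
step 4: append 18 -> window=[5, 18] -> max=18
step 5: append 9 -> window=[18, 9] -> max=18
step 6: append 0 -> window=[9, 0] -> max=9
step 7: append 18 -> window=[0, 18] -> max=18
step 8: append 17 -> window=[18, 17] -> max=18
step 9: append 18 -> window=[17, 18] -> max=18
step 10: append 21 -> window=[18, 21] -> max=21
step 11: append 8 -> window=[21, 8] -> max=21
step 12: append 4 -> window=[8, 4] -> max=8
step 13: append 5 -> window=[4, 5] -> max=5
Recorded maximums: 20 20 18 18 9 18 18 18 21 21 8 5
Changes between consecutive maximums: 6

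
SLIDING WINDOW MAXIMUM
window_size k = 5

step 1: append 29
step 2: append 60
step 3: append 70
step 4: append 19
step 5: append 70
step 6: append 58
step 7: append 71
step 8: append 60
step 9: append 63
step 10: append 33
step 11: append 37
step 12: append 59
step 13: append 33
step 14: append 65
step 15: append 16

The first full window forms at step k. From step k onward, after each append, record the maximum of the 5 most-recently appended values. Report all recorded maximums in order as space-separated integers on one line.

step 1: append 29 -> window=[29] (not full yet)
step 2: append 60 -> window=[29, 60] (not full yet)
step 3: append 70 -> window=[29, 60, 70] (not full yet)
step 4: append 19 -> window=[29, 60, 70, 19] (not full yet)
step 5: append 70 -> window=[29, 60, 70, 19, 70] -> max=70
step 6: append 58 -> window=[60, 70, 19, 70, 58] -> max=70
step 7: append 71 -> window=[70, 19, 70, 58, 71] -> max=71
step 8: append 60 -> window=[19, 70, 58, 71, 60] -> max=71
step 9: append 63 -> window=[70, 58, 71, 60, 63] -> max=71
step 10: append 33 -> window=[58, 71, 60, 63, 33] -> max=71
step 11: append 37 -> window=[71, 60, 63, 33, 37] -> max=71
step 12: append 59 -> window=[60, 63, 33, 37, 59] -> max=63
step 13: append 33 -> window=[63, 33, 37, 59, 33] -> max=63
step 14: append 65 -> window=[33, 37, 59, 33, 65] -> max=65
step 15: append 16 -> window=[37, 59, 33, 65, 16] -> max=65

Answer: 70 70 71 71 71 71 71 63 63 65 65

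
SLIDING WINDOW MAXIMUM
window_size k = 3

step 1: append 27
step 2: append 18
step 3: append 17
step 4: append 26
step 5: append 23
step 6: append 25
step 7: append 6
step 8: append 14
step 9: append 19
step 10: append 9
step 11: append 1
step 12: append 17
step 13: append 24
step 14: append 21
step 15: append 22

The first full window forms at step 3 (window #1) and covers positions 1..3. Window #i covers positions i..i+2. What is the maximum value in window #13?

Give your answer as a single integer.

step 1: append 27 -> window=[27] (not full yet)
step 2: append 18 -> window=[27, 18] (not full yet)
step 3: append 17 -> window=[27, 18, 17] -> max=27
step 4: append 26 -> window=[18, 17, 26] -> max=26
step 5: append 23 -> window=[17, 26, 23] -> max=26
step 6: append 25 -> window=[26, 23, 25] -> max=26
step 7: append 6 -> window=[23, 25, 6] -> max=25
step 8: append 14 -> window=[25, 6, 14] -> max=25
step 9: append 19 -> window=[6, 14, 19] -> max=19
step 10: append 9 -> window=[14, 19, 9] -> max=19
step 11: append 1 -> window=[19, 9, 1] -> max=19
step 12: append 17 -> window=[9, 1, 17] -> max=17
step 13: append 24 -> window=[1, 17, 24] -> max=24
step 14: append 21 -> window=[17, 24, 21] -> max=24
step 15: append 22 -> window=[24, 21, 22] -> max=24
Window #13 max = 24

Answer: 24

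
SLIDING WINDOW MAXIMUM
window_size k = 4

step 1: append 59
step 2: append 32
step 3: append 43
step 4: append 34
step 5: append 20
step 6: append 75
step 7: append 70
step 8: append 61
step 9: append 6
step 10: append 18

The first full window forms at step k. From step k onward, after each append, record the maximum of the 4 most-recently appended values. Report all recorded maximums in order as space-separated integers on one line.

step 1: append 59 -> window=[59] (not full yet)
step 2: append 32 -> window=[59, 32] (not full yet)
step 3: append 43 -> window=[59, 32, 43] (not full yet)
step 4: append 34 -> window=[59, 32, 43, 34] -> max=59
step 5: append 20 -> window=[32, 43, 34, 20] -> max=43
step 6: append 75 -> window=[43, 34, 20, 75] -> max=75
step 7: append 70 -> window=[34, 20, 75, 70] -> max=75
step 8: append 61 -> window=[20, 75, 70, 61] -> max=75
step 9: append 6 -> window=[75, 70, 61, 6] -> max=75
step 10: append 18 -> window=[70, 61, 6, 18] -> max=70

Answer: 59 43 75 75 75 75 70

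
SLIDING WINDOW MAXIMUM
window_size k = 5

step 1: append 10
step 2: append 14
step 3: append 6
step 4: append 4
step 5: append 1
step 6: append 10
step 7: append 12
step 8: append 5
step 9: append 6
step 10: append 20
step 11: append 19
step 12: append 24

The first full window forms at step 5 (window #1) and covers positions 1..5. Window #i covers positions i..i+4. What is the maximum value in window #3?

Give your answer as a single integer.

Answer: 12

Derivation:
step 1: append 10 -> window=[10] (not full yet)
step 2: append 14 -> window=[10, 14] (not full yet)
step 3: append 6 -> window=[10, 14, 6] (not full yet)
step 4: append 4 -> window=[10, 14, 6, 4] (not full yet)
step 5: append 1 -> window=[10, 14, 6, 4, 1] -> max=14
step 6: append 10 -> window=[14, 6, 4, 1, 10] -> max=14
step 7: append 12 -> window=[6, 4, 1, 10, 12] -> max=12
Window #3 max = 12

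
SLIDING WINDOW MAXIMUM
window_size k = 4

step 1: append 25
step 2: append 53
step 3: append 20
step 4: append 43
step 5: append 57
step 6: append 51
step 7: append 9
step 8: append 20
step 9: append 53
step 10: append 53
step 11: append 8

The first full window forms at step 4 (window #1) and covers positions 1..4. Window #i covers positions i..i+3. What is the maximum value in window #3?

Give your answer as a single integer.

step 1: append 25 -> window=[25] (not full yet)
step 2: append 53 -> window=[25, 53] (not full yet)
step 3: append 20 -> window=[25, 53, 20] (not full yet)
step 4: append 43 -> window=[25, 53, 20, 43] -> max=53
step 5: append 57 -> window=[53, 20, 43, 57] -> max=57
step 6: append 51 -> window=[20, 43, 57, 51] -> max=57
Window #3 max = 57

Answer: 57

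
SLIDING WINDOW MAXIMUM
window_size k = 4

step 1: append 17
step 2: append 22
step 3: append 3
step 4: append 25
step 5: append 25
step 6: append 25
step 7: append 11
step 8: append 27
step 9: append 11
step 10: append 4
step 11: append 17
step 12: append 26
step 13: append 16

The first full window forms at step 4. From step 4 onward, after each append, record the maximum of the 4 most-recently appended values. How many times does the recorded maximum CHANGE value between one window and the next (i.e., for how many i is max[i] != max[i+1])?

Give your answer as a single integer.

step 1: append 17 -> window=[17] (not full yet)
step 2: append 22 -> window=[17, 22] (not full yet)
step 3: append 3 -> window=[17, 22, 3] (not full yet)
step 4: append 25 -> window=[17, 22, 3, 25] -> max=25
step 5: append 25 -> window=[22, 3, 25, 25] -> max=25
step 6: append 25 -> window=[3, 25, 25, 25] -> max=25
step 7: append 11 -> window=[25, 25, 25, 11] -> max=25
step 8: append 27 -> window=[25, 25, 11, 27] -> max=27
step 9: append 11 -> window=[25, 11, 27, 11] -> max=27
step 10: append 4 -> window=[11, 27, 11, 4] -> max=27
step 11: append 17 -> window=[27, 11, 4, 17] -> max=27
step 12: append 26 -> window=[11, 4, 17, 26] -> max=26
step 13: append 16 -> window=[4, 17, 26, 16] -> max=26
Recorded maximums: 25 25 25 25 27 27 27 27 26 26
Changes between consecutive maximums: 2

Answer: 2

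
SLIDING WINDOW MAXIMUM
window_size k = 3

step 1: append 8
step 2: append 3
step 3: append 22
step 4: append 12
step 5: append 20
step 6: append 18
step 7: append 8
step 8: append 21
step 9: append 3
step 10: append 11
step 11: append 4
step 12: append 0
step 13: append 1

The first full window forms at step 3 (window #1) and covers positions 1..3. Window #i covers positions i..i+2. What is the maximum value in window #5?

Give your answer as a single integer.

step 1: append 8 -> window=[8] (not full yet)
step 2: append 3 -> window=[8, 3] (not full yet)
step 3: append 22 -> window=[8, 3, 22] -> max=22
step 4: append 12 -> window=[3, 22, 12] -> max=22
step 5: append 20 -> window=[22, 12, 20] -> max=22
step 6: append 18 -> window=[12, 20, 18] -> max=20
step 7: append 8 -> window=[20, 18, 8] -> max=20
Window #5 max = 20

Answer: 20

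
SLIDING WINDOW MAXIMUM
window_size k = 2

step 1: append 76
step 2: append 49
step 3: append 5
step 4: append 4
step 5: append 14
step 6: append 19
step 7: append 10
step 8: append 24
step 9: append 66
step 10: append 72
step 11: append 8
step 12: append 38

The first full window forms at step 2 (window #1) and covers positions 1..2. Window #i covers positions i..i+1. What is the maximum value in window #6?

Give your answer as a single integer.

Answer: 19

Derivation:
step 1: append 76 -> window=[76] (not full yet)
step 2: append 49 -> window=[76, 49] -> max=76
step 3: append 5 -> window=[49, 5] -> max=49
step 4: append 4 -> window=[5, 4] -> max=5
step 5: append 14 -> window=[4, 14] -> max=14
step 6: append 19 -> window=[14, 19] -> max=19
step 7: append 10 -> window=[19, 10] -> max=19
Window #6 max = 19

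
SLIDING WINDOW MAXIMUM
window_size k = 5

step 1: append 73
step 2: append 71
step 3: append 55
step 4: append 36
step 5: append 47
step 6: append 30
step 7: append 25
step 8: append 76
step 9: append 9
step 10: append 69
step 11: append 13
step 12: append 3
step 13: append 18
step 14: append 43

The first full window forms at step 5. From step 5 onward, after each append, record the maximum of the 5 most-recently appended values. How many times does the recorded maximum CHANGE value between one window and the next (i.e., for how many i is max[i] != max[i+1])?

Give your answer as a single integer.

step 1: append 73 -> window=[73] (not full yet)
step 2: append 71 -> window=[73, 71] (not full yet)
step 3: append 55 -> window=[73, 71, 55] (not full yet)
step 4: append 36 -> window=[73, 71, 55, 36] (not full yet)
step 5: append 47 -> window=[73, 71, 55, 36, 47] -> max=73
step 6: append 30 -> window=[71, 55, 36, 47, 30] -> max=71
step 7: append 25 -> window=[55, 36, 47, 30, 25] -> max=55
step 8: append 76 -> window=[36, 47, 30, 25, 76] -> max=76
step 9: append 9 -> window=[47, 30, 25, 76, 9] -> max=76
step 10: append 69 -> window=[30, 25, 76, 9, 69] -> max=76
step 11: append 13 -> window=[25, 76, 9, 69, 13] -> max=76
step 12: append 3 -> window=[76, 9, 69, 13, 3] -> max=76
step 13: append 18 -> window=[9, 69, 13, 3, 18] -> max=69
step 14: append 43 -> window=[69, 13, 3, 18, 43] -> max=69
Recorded maximums: 73 71 55 76 76 76 76 76 69 69
Changes between consecutive maximums: 4

Answer: 4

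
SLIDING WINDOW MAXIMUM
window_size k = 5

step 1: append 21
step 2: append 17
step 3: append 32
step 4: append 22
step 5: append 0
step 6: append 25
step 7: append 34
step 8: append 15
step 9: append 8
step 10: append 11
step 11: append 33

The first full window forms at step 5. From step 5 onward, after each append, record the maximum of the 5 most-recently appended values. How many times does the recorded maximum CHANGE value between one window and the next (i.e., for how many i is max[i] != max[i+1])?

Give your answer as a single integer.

step 1: append 21 -> window=[21] (not full yet)
step 2: append 17 -> window=[21, 17] (not full yet)
step 3: append 32 -> window=[21, 17, 32] (not full yet)
step 4: append 22 -> window=[21, 17, 32, 22] (not full yet)
step 5: append 0 -> window=[21, 17, 32, 22, 0] -> max=32
step 6: append 25 -> window=[17, 32, 22, 0, 25] -> max=32
step 7: append 34 -> window=[32, 22, 0, 25, 34] -> max=34
step 8: append 15 -> window=[22, 0, 25, 34, 15] -> max=34
step 9: append 8 -> window=[0, 25, 34, 15, 8] -> max=34
step 10: append 11 -> window=[25, 34, 15, 8, 11] -> max=34
step 11: append 33 -> window=[34, 15, 8, 11, 33] -> max=34
Recorded maximums: 32 32 34 34 34 34 34
Changes between consecutive maximums: 1

Answer: 1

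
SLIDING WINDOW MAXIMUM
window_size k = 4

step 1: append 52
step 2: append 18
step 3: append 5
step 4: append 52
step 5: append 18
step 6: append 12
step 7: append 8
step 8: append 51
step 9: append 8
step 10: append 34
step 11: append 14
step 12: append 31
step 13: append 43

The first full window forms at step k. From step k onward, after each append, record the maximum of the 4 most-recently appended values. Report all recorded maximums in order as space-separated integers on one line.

Answer: 52 52 52 52 51 51 51 51 34 43

Derivation:
step 1: append 52 -> window=[52] (not full yet)
step 2: append 18 -> window=[52, 18] (not full yet)
step 3: append 5 -> window=[52, 18, 5] (not full yet)
step 4: append 52 -> window=[52, 18, 5, 52] -> max=52
step 5: append 18 -> window=[18, 5, 52, 18] -> max=52
step 6: append 12 -> window=[5, 52, 18, 12] -> max=52
step 7: append 8 -> window=[52, 18, 12, 8] -> max=52
step 8: append 51 -> window=[18, 12, 8, 51] -> max=51
step 9: append 8 -> window=[12, 8, 51, 8] -> max=51
step 10: append 34 -> window=[8, 51, 8, 34] -> max=51
step 11: append 14 -> window=[51, 8, 34, 14] -> max=51
step 12: append 31 -> window=[8, 34, 14, 31] -> max=34
step 13: append 43 -> window=[34, 14, 31, 43] -> max=43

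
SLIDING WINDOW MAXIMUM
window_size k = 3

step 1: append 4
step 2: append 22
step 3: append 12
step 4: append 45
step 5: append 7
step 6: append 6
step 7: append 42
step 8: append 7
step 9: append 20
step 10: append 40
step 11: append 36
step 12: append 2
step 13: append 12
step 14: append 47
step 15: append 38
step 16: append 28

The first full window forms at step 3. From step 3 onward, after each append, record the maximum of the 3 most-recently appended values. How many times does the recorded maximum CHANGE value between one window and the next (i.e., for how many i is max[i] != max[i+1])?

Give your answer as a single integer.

Answer: 5

Derivation:
step 1: append 4 -> window=[4] (not full yet)
step 2: append 22 -> window=[4, 22] (not full yet)
step 3: append 12 -> window=[4, 22, 12] -> max=22
step 4: append 45 -> window=[22, 12, 45] -> max=45
step 5: append 7 -> window=[12, 45, 7] -> max=45
step 6: append 6 -> window=[45, 7, 6] -> max=45
step 7: append 42 -> window=[7, 6, 42] -> max=42
step 8: append 7 -> window=[6, 42, 7] -> max=42
step 9: append 20 -> window=[42, 7, 20] -> max=42
step 10: append 40 -> window=[7, 20, 40] -> max=40
step 11: append 36 -> window=[20, 40, 36] -> max=40
step 12: append 2 -> window=[40, 36, 2] -> max=40
step 13: append 12 -> window=[36, 2, 12] -> max=36
step 14: append 47 -> window=[2, 12, 47] -> max=47
step 15: append 38 -> window=[12, 47, 38] -> max=47
step 16: append 28 -> window=[47, 38, 28] -> max=47
Recorded maximums: 22 45 45 45 42 42 42 40 40 40 36 47 47 47
Changes between consecutive maximums: 5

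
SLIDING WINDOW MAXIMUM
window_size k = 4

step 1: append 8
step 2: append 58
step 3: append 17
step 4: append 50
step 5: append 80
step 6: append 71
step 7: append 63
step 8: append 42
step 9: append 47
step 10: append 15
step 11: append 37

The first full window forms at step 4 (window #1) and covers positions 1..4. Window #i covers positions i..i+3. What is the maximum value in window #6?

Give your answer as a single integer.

step 1: append 8 -> window=[8] (not full yet)
step 2: append 58 -> window=[8, 58] (not full yet)
step 3: append 17 -> window=[8, 58, 17] (not full yet)
step 4: append 50 -> window=[8, 58, 17, 50] -> max=58
step 5: append 80 -> window=[58, 17, 50, 80] -> max=80
step 6: append 71 -> window=[17, 50, 80, 71] -> max=80
step 7: append 63 -> window=[50, 80, 71, 63] -> max=80
step 8: append 42 -> window=[80, 71, 63, 42] -> max=80
step 9: append 47 -> window=[71, 63, 42, 47] -> max=71
Window #6 max = 71

Answer: 71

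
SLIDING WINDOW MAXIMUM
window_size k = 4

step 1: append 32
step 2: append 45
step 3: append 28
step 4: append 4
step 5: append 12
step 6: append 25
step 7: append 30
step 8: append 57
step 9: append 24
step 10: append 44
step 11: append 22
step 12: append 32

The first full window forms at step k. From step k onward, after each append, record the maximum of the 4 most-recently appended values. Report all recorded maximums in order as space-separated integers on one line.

Answer: 45 45 28 30 57 57 57 57 44

Derivation:
step 1: append 32 -> window=[32] (not full yet)
step 2: append 45 -> window=[32, 45] (not full yet)
step 3: append 28 -> window=[32, 45, 28] (not full yet)
step 4: append 4 -> window=[32, 45, 28, 4] -> max=45
step 5: append 12 -> window=[45, 28, 4, 12] -> max=45
step 6: append 25 -> window=[28, 4, 12, 25] -> max=28
step 7: append 30 -> window=[4, 12, 25, 30] -> max=30
step 8: append 57 -> window=[12, 25, 30, 57] -> max=57
step 9: append 24 -> window=[25, 30, 57, 24] -> max=57
step 10: append 44 -> window=[30, 57, 24, 44] -> max=57
step 11: append 22 -> window=[57, 24, 44, 22] -> max=57
step 12: append 32 -> window=[24, 44, 22, 32] -> max=44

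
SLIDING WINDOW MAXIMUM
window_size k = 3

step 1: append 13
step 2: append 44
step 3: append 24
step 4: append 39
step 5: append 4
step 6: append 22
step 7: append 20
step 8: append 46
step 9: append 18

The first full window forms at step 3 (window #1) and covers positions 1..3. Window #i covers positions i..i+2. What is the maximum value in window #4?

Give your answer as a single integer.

Answer: 39

Derivation:
step 1: append 13 -> window=[13] (not full yet)
step 2: append 44 -> window=[13, 44] (not full yet)
step 3: append 24 -> window=[13, 44, 24] -> max=44
step 4: append 39 -> window=[44, 24, 39] -> max=44
step 5: append 4 -> window=[24, 39, 4] -> max=39
step 6: append 22 -> window=[39, 4, 22] -> max=39
Window #4 max = 39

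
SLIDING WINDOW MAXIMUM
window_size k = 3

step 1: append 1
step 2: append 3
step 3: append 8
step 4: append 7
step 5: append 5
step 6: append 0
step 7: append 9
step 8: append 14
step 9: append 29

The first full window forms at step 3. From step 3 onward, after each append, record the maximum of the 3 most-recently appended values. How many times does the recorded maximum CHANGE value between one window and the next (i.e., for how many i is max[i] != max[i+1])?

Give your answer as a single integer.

step 1: append 1 -> window=[1] (not full yet)
step 2: append 3 -> window=[1, 3] (not full yet)
step 3: append 8 -> window=[1, 3, 8] -> max=8
step 4: append 7 -> window=[3, 8, 7] -> max=8
step 5: append 5 -> window=[8, 7, 5] -> max=8
step 6: append 0 -> window=[7, 5, 0] -> max=7
step 7: append 9 -> window=[5, 0, 9] -> max=9
step 8: append 14 -> window=[0, 9, 14] -> max=14
step 9: append 29 -> window=[9, 14, 29] -> max=29
Recorded maximums: 8 8 8 7 9 14 29
Changes between consecutive maximums: 4

Answer: 4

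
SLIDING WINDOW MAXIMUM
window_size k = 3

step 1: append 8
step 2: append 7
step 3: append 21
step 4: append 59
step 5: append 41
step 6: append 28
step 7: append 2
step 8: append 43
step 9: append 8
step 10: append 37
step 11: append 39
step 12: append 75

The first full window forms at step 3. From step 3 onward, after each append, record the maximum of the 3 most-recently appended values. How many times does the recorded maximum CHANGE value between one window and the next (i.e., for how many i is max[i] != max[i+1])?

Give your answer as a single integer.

step 1: append 8 -> window=[8] (not full yet)
step 2: append 7 -> window=[8, 7] (not full yet)
step 3: append 21 -> window=[8, 7, 21] -> max=21
step 4: append 59 -> window=[7, 21, 59] -> max=59
step 5: append 41 -> window=[21, 59, 41] -> max=59
step 6: append 28 -> window=[59, 41, 28] -> max=59
step 7: append 2 -> window=[41, 28, 2] -> max=41
step 8: append 43 -> window=[28, 2, 43] -> max=43
step 9: append 8 -> window=[2, 43, 8] -> max=43
step 10: append 37 -> window=[43, 8, 37] -> max=43
step 11: append 39 -> window=[8, 37, 39] -> max=39
step 12: append 75 -> window=[37, 39, 75] -> max=75
Recorded maximums: 21 59 59 59 41 43 43 43 39 75
Changes between consecutive maximums: 5

Answer: 5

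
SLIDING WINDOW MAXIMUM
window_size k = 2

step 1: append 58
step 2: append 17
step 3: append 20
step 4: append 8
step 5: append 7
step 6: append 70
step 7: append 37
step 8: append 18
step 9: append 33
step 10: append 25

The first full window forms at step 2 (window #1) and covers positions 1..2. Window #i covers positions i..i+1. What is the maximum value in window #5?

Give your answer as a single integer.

Answer: 70

Derivation:
step 1: append 58 -> window=[58] (not full yet)
step 2: append 17 -> window=[58, 17] -> max=58
step 3: append 20 -> window=[17, 20] -> max=20
step 4: append 8 -> window=[20, 8] -> max=20
step 5: append 7 -> window=[8, 7] -> max=8
step 6: append 70 -> window=[7, 70] -> max=70
Window #5 max = 70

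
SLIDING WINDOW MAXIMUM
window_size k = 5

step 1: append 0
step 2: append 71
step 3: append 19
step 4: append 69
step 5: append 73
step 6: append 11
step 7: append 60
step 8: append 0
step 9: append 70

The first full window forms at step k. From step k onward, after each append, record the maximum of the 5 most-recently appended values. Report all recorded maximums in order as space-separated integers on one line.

Answer: 73 73 73 73 73

Derivation:
step 1: append 0 -> window=[0] (not full yet)
step 2: append 71 -> window=[0, 71] (not full yet)
step 3: append 19 -> window=[0, 71, 19] (not full yet)
step 4: append 69 -> window=[0, 71, 19, 69] (not full yet)
step 5: append 73 -> window=[0, 71, 19, 69, 73] -> max=73
step 6: append 11 -> window=[71, 19, 69, 73, 11] -> max=73
step 7: append 60 -> window=[19, 69, 73, 11, 60] -> max=73
step 8: append 0 -> window=[69, 73, 11, 60, 0] -> max=73
step 9: append 70 -> window=[73, 11, 60, 0, 70] -> max=73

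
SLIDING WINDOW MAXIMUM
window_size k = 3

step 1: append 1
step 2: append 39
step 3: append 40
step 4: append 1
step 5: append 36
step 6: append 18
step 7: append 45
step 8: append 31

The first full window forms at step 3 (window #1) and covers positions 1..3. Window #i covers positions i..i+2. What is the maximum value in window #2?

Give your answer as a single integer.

Answer: 40

Derivation:
step 1: append 1 -> window=[1] (not full yet)
step 2: append 39 -> window=[1, 39] (not full yet)
step 3: append 40 -> window=[1, 39, 40] -> max=40
step 4: append 1 -> window=[39, 40, 1] -> max=40
Window #2 max = 40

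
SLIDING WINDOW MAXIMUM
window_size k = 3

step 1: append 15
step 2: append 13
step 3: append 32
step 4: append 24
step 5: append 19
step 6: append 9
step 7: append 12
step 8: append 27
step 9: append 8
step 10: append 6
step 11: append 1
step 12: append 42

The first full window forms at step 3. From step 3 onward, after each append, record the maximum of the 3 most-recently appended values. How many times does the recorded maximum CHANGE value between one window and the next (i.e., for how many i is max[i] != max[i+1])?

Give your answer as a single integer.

step 1: append 15 -> window=[15] (not full yet)
step 2: append 13 -> window=[15, 13] (not full yet)
step 3: append 32 -> window=[15, 13, 32] -> max=32
step 4: append 24 -> window=[13, 32, 24] -> max=32
step 5: append 19 -> window=[32, 24, 19] -> max=32
step 6: append 9 -> window=[24, 19, 9] -> max=24
step 7: append 12 -> window=[19, 9, 12] -> max=19
step 8: append 27 -> window=[9, 12, 27] -> max=27
step 9: append 8 -> window=[12, 27, 8] -> max=27
step 10: append 6 -> window=[27, 8, 6] -> max=27
step 11: append 1 -> window=[8, 6, 1] -> max=8
step 12: append 42 -> window=[6, 1, 42] -> max=42
Recorded maximums: 32 32 32 24 19 27 27 27 8 42
Changes between consecutive maximums: 5

Answer: 5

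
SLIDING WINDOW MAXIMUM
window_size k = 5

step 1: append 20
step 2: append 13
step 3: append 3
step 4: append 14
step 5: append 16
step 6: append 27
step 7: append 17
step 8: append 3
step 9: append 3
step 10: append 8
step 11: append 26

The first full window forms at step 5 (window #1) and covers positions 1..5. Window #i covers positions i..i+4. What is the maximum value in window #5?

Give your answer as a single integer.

step 1: append 20 -> window=[20] (not full yet)
step 2: append 13 -> window=[20, 13] (not full yet)
step 3: append 3 -> window=[20, 13, 3] (not full yet)
step 4: append 14 -> window=[20, 13, 3, 14] (not full yet)
step 5: append 16 -> window=[20, 13, 3, 14, 16] -> max=20
step 6: append 27 -> window=[13, 3, 14, 16, 27] -> max=27
step 7: append 17 -> window=[3, 14, 16, 27, 17] -> max=27
step 8: append 3 -> window=[14, 16, 27, 17, 3] -> max=27
step 9: append 3 -> window=[16, 27, 17, 3, 3] -> max=27
Window #5 max = 27

Answer: 27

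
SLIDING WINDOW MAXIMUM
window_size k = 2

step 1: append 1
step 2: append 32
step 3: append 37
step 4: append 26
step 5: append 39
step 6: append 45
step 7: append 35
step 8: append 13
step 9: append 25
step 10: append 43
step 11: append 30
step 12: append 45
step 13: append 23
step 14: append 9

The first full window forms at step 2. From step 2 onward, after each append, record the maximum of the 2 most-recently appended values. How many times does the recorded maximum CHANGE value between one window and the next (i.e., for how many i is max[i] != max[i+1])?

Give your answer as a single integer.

Answer: 8

Derivation:
step 1: append 1 -> window=[1] (not full yet)
step 2: append 32 -> window=[1, 32] -> max=32
step 3: append 37 -> window=[32, 37] -> max=37
step 4: append 26 -> window=[37, 26] -> max=37
step 5: append 39 -> window=[26, 39] -> max=39
step 6: append 45 -> window=[39, 45] -> max=45
step 7: append 35 -> window=[45, 35] -> max=45
step 8: append 13 -> window=[35, 13] -> max=35
step 9: append 25 -> window=[13, 25] -> max=25
step 10: append 43 -> window=[25, 43] -> max=43
step 11: append 30 -> window=[43, 30] -> max=43
step 12: append 45 -> window=[30, 45] -> max=45
step 13: append 23 -> window=[45, 23] -> max=45
step 14: append 9 -> window=[23, 9] -> max=23
Recorded maximums: 32 37 37 39 45 45 35 25 43 43 45 45 23
Changes between consecutive maximums: 8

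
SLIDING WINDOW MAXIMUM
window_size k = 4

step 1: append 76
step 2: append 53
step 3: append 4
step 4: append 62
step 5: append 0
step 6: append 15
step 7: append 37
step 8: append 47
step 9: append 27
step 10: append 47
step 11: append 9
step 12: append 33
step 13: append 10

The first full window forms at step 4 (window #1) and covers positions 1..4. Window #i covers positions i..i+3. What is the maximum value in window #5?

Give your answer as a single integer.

step 1: append 76 -> window=[76] (not full yet)
step 2: append 53 -> window=[76, 53] (not full yet)
step 3: append 4 -> window=[76, 53, 4] (not full yet)
step 4: append 62 -> window=[76, 53, 4, 62] -> max=76
step 5: append 0 -> window=[53, 4, 62, 0] -> max=62
step 6: append 15 -> window=[4, 62, 0, 15] -> max=62
step 7: append 37 -> window=[62, 0, 15, 37] -> max=62
step 8: append 47 -> window=[0, 15, 37, 47] -> max=47
Window #5 max = 47

Answer: 47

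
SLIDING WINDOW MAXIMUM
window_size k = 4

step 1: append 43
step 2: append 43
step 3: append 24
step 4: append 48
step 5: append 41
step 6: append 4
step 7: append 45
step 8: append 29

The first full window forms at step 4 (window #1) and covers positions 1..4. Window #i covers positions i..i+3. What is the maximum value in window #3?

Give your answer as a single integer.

step 1: append 43 -> window=[43] (not full yet)
step 2: append 43 -> window=[43, 43] (not full yet)
step 3: append 24 -> window=[43, 43, 24] (not full yet)
step 4: append 48 -> window=[43, 43, 24, 48] -> max=48
step 5: append 41 -> window=[43, 24, 48, 41] -> max=48
step 6: append 4 -> window=[24, 48, 41, 4] -> max=48
Window #3 max = 48

Answer: 48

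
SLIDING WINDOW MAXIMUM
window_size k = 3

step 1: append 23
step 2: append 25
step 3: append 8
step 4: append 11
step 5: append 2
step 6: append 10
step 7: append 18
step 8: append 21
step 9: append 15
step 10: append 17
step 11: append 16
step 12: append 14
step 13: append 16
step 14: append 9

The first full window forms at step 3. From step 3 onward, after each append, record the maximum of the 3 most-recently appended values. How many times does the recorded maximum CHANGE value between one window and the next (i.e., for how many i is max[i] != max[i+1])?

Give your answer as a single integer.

step 1: append 23 -> window=[23] (not full yet)
step 2: append 25 -> window=[23, 25] (not full yet)
step 3: append 8 -> window=[23, 25, 8] -> max=25
step 4: append 11 -> window=[25, 8, 11] -> max=25
step 5: append 2 -> window=[8, 11, 2] -> max=11
step 6: append 10 -> window=[11, 2, 10] -> max=11
step 7: append 18 -> window=[2, 10, 18] -> max=18
step 8: append 21 -> window=[10, 18, 21] -> max=21
step 9: append 15 -> window=[18, 21, 15] -> max=21
step 10: append 17 -> window=[21, 15, 17] -> max=21
step 11: append 16 -> window=[15, 17, 16] -> max=17
step 12: append 14 -> window=[17, 16, 14] -> max=17
step 13: append 16 -> window=[16, 14, 16] -> max=16
step 14: append 9 -> window=[14, 16, 9] -> max=16
Recorded maximums: 25 25 11 11 18 21 21 21 17 17 16 16
Changes between consecutive maximums: 5

Answer: 5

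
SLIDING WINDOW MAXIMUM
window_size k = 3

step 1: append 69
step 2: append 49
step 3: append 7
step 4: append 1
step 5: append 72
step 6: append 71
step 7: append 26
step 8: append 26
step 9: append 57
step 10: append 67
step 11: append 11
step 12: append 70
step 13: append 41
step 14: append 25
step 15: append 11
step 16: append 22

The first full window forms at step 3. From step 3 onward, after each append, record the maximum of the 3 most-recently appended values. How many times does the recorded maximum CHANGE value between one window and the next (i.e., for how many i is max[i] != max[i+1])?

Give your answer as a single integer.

step 1: append 69 -> window=[69] (not full yet)
step 2: append 49 -> window=[69, 49] (not full yet)
step 3: append 7 -> window=[69, 49, 7] -> max=69
step 4: append 1 -> window=[49, 7, 1] -> max=49
step 5: append 72 -> window=[7, 1, 72] -> max=72
step 6: append 71 -> window=[1, 72, 71] -> max=72
step 7: append 26 -> window=[72, 71, 26] -> max=72
step 8: append 26 -> window=[71, 26, 26] -> max=71
step 9: append 57 -> window=[26, 26, 57] -> max=57
step 10: append 67 -> window=[26, 57, 67] -> max=67
step 11: append 11 -> window=[57, 67, 11] -> max=67
step 12: append 70 -> window=[67, 11, 70] -> max=70
step 13: append 41 -> window=[11, 70, 41] -> max=70
step 14: append 25 -> window=[70, 41, 25] -> max=70
step 15: append 11 -> window=[41, 25, 11] -> max=41
step 16: append 22 -> window=[25, 11, 22] -> max=25
Recorded maximums: 69 49 72 72 72 71 57 67 67 70 70 70 41 25
Changes between consecutive maximums: 8

Answer: 8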